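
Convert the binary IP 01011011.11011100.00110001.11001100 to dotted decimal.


01011011 = 91
11011100 = 220
00110001 = 49
11001100 = 204
IP: 91.220.49.204


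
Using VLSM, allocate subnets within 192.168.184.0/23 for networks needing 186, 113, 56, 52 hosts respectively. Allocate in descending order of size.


186 hosts -> /24 (254 usable): 192.168.184.0/24
113 hosts -> /25 (126 usable): 192.168.185.0/25
56 hosts -> /26 (62 usable): 192.168.185.128/26
52 hosts -> /26 (62 usable): 192.168.185.192/26
Allocation: 192.168.184.0/24 (186 hosts, 254 usable); 192.168.185.0/25 (113 hosts, 126 usable); 192.168.185.128/26 (56 hosts, 62 usable); 192.168.185.192/26 (52 hosts, 62 usable)


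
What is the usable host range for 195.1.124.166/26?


Network: 195.1.124.128
Broadcast: 195.1.124.191
First usable = network + 1
Last usable = broadcast - 1
Range: 195.1.124.129 to 195.1.124.190


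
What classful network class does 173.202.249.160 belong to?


First octet: 173
Binary: 10101101
10xxxxxx -> Class B (128-191)
Class B, default mask 255.255.0.0 (/16)


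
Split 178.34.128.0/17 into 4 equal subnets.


New prefix = 17 + 2 = 19
Each subnet has 8192 addresses
  178.34.128.0/19
  178.34.160.0/19
  178.34.192.0/19
  178.34.224.0/19
Subnets: 178.34.128.0/19, 178.34.160.0/19, 178.34.192.0/19, 178.34.224.0/19


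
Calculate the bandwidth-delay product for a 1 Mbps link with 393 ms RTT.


BDP = bandwidth * RTT
= 1 Mbps * 393 ms
= 1 * 1e6 * 393 / 1000 bits
= 393000 bits
= 49125 bytes
= 47.9736 KB
BDP = 393000 bits (49125 bytes)


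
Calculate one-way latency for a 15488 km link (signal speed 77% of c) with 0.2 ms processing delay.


Speed = 0.77 * 3e5 km/s = 231000 km/s
Propagation delay = 15488 / 231000 = 0.067 s = 67.0476 ms
Processing delay = 0.2 ms
Total one-way latency = 67.2476 ms


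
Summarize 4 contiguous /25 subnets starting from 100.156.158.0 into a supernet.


Original prefix: /25
Number of subnets: 4 = 2^2
New prefix = 25 - 2 = 23
Supernet: 100.156.158.0/23


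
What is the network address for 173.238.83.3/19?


IP:   10101101.11101110.01010011.00000011
Mask: 11111111.11111111.11100000.00000000
AND operation:
Net:  10101101.11101110.01000000.00000000
Network: 173.238.64.0/19


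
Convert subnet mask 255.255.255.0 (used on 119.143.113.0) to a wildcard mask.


Subnet mask: 255.255.255.0
Wildcard = 255.255.255.255 - subnet mask
255 - 255 = 0
255 - 255 = 0
255 - 255 = 0
255 - 0 = 255
Wildcard: 0.0.0.255


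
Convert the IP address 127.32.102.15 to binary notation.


127 = 01111111
32 = 00100000
102 = 01100110
15 = 00001111
Binary: 01111111.00100000.01100110.00001111


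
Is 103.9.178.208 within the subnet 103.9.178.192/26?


Subnet network: 103.9.178.192
Test IP AND mask: 103.9.178.192
Yes, 103.9.178.208 is in 103.9.178.192/26


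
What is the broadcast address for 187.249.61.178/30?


Network: 187.249.61.176/30
Host bits = 2
Set all host bits to 1:
Broadcast: 187.249.61.179


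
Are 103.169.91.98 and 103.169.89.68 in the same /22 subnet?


Mask: 255.255.252.0
103.169.91.98 AND mask = 103.169.88.0
103.169.89.68 AND mask = 103.169.88.0
Yes, same subnet (103.169.88.0)


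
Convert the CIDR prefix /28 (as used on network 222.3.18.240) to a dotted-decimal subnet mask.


/28 means 28 network bits, 4 host bits
Binary: 11111111111111111111111111110000
Mask: 255.255.255.240


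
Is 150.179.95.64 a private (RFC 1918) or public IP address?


RFC 1918 private ranges:
  10.0.0.0/8 (10.0.0.0 - 10.255.255.255)
  172.16.0.0/12 (172.16.0.0 - 172.31.255.255)
  192.168.0.0/16 (192.168.0.0 - 192.168.255.255)
Public (not in any RFC 1918 range)


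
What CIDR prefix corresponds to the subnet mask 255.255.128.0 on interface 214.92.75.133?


Binary: 11111111.11111111.10000000.00000000
Count leading 1s
Prefix: /17


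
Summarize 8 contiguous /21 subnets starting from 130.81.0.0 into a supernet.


Original prefix: /21
Number of subnets: 8 = 2^3
New prefix = 21 - 3 = 18
Supernet: 130.81.0.0/18


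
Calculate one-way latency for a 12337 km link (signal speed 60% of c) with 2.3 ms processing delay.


Speed = 0.6 * 3e5 km/s = 180000 km/s
Propagation delay = 12337 / 180000 = 0.0685 s = 68.5389 ms
Processing delay = 2.3 ms
Total one-way latency = 70.8389 ms


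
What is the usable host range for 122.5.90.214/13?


Network: 122.0.0.0
Broadcast: 122.7.255.255
First usable = network + 1
Last usable = broadcast - 1
Range: 122.0.0.1 to 122.7.255.254


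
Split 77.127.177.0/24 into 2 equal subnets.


New prefix = 24 + 1 = 25
Each subnet has 128 addresses
  77.127.177.0/25
  77.127.177.128/25
Subnets: 77.127.177.0/25, 77.127.177.128/25


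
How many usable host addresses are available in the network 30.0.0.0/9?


Host bits = 32 - 9 = 23
Total addresses = 2^23 = 8388608
Usable = total - 2 (network and broadcast)
Usable hosts: 8388606


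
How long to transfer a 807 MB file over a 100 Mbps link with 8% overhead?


Effective throughput = 100 * (1 - 8/100) = 92 Mbps
File size in Mb = 807 * 8 = 6456 Mb
Time = 6456 / 92
Time = 70.1739 seconds


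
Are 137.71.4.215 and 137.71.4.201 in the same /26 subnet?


Mask: 255.255.255.192
137.71.4.215 AND mask = 137.71.4.192
137.71.4.201 AND mask = 137.71.4.192
Yes, same subnet (137.71.4.192)


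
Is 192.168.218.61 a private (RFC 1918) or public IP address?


RFC 1918 private ranges:
  10.0.0.0/8 (10.0.0.0 - 10.255.255.255)
  172.16.0.0/12 (172.16.0.0 - 172.31.255.255)
  192.168.0.0/16 (192.168.0.0 - 192.168.255.255)
Private (in 192.168.0.0/16)


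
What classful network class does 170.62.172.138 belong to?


First octet: 170
Binary: 10101010
10xxxxxx -> Class B (128-191)
Class B, default mask 255.255.0.0 (/16)


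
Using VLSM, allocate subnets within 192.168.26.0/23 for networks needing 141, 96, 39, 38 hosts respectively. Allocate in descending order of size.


141 hosts -> /24 (254 usable): 192.168.26.0/24
96 hosts -> /25 (126 usable): 192.168.27.0/25
39 hosts -> /26 (62 usable): 192.168.27.128/26
38 hosts -> /26 (62 usable): 192.168.27.192/26
Allocation: 192.168.26.0/24 (141 hosts, 254 usable); 192.168.27.0/25 (96 hosts, 126 usable); 192.168.27.128/26 (39 hosts, 62 usable); 192.168.27.192/26 (38 hosts, 62 usable)


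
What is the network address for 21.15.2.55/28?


IP:   00010101.00001111.00000010.00110111
Mask: 11111111.11111111.11111111.11110000
AND operation:
Net:  00010101.00001111.00000010.00110000
Network: 21.15.2.48/28


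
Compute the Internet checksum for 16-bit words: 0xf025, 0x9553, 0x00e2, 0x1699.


Sum all words (with carry folding):
+ 0xf025 = 0xf025
+ 0x9553 = 0x8579
+ 0x00e2 = 0x865b
+ 0x1699 = 0x9cf4
One's complement: ~0x9cf4
Checksum = 0x630b


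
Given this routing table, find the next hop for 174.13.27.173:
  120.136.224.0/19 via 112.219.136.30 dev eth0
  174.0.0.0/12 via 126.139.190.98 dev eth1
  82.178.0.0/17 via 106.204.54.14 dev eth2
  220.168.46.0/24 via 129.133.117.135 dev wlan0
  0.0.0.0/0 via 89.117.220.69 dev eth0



Longest prefix match for 174.13.27.173:
  /19 120.136.224.0: no
  /12 174.0.0.0: MATCH
  /17 82.178.0.0: no
  /24 220.168.46.0: no
  /0 0.0.0.0: MATCH
Selected: next-hop 126.139.190.98 via eth1 (matched /12)


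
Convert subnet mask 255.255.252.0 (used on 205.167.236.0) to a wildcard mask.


Subnet mask: 255.255.252.0
Wildcard = 255.255.255.255 - subnet mask
255 - 255 = 0
255 - 255 = 0
255 - 252 = 3
255 - 0 = 255
Wildcard: 0.0.3.255


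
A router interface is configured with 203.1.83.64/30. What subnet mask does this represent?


/30 means 30 network bits, 2 host bits
Binary: 11111111111111111111111111111100
Mask: 255.255.255.252


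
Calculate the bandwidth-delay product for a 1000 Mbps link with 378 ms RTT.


BDP = bandwidth * RTT
= 1000 Mbps * 378 ms
= 1000 * 1e6 * 378 / 1000 bits
= 378000000 bits
= 47250000 bytes
= 46142.5781 KB
BDP = 378000000 bits (47250000 bytes)


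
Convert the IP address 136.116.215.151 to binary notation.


136 = 10001000
116 = 01110100
215 = 11010111
151 = 10010111
Binary: 10001000.01110100.11010111.10010111


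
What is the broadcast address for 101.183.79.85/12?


Network: 101.176.0.0/12
Host bits = 20
Set all host bits to 1:
Broadcast: 101.191.255.255


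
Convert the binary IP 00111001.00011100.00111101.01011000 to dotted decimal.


00111001 = 57
00011100 = 28
00111101 = 61
01011000 = 88
IP: 57.28.61.88


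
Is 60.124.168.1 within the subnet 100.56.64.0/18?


Subnet network: 100.56.64.0
Test IP AND mask: 60.124.128.0
No, 60.124.168.1 is not in 100.56.64.0/18


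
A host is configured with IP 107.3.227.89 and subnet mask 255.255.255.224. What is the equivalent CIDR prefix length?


Binary: 11111111.11111111.11111111.11100000
Count leading 1s
Prefix: /27


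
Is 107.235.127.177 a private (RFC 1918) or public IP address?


RFC 1918 private ranges:
  10.0.0.0/8 (10.0.0.0 - 10.255.255.255)
  172.16.0.0/12 (172.16.0.0 - 172.31.255.255)
  192.168.0.0/16 (192.168.0.0 - 192.168.255.255)
Public (not in any RFC 1918 range)


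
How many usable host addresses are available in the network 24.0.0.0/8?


Host bits = 32 - 8 = 24
Total addresses = 2^24 = 16777216
Usable = total - 2 (network and broadcast)
Usable hosts: 16777214


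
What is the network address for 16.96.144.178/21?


IP:   00010000.01100000.10010000.10110010
Mask: 11111111.11111111.11111000.00000000
AND operation:
Net:  00010000.01100000.10010000.00000000
Network: 16.96.144.0/21


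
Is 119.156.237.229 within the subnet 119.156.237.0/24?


Subnet network: 119.156.237.0
Test IP AND mask: 119.156.237.0
Yes, 119.156.237.229 is in 119.156.237.0/24


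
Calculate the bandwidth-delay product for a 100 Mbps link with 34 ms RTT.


BDP = bandwidth * RTT
= 100 Mbps * 34 ms
= 100 * 1e6 * 34 / 1000 bits
= 3400000 bits
= 425000 bytes
= 415.0391 KB
BDP = 3400000 bits (425000 bytes)


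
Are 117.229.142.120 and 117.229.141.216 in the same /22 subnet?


Mask: 255.255.252.0
117.229.142.120 AND mask = 117.229.140.0
117.229.141.216 AND mask = 117.229.140.0
Yes, same subnet (117.229.140.0)


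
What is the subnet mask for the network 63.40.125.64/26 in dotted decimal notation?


/26 means 26 network bits, 6 host bits
Binary: 11111111111111111111111111000000
Mask: 255.255.255.192


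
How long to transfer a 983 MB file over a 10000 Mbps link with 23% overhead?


Effective throughput = 10000 * (1 - 23/100) = 7700 Mbps
File size in Mb = 983 * 8 = 7864 Mb
Time = 7864 / 7700
Time = 1.0213 seconds


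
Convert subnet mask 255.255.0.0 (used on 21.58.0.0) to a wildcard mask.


Subnet mask: 255.255.0.0
Wildcard = 255.255.255.255 - subnet mask
255 - 255 = 0
255 - 255 = 0
255 - 0 = 255
255 - 0 = 255
Wildcard: 0.0.255.255


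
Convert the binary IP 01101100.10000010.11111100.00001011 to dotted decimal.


01101100 = 108
10000010 = 130
11111100 = 252
00001011 = 11
IP: 108.130.252.11


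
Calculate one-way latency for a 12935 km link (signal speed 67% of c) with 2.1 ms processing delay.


Speed = 0.67 * 3e5 km/s = 201000 km/s
Propagation delay = 12935 / 201000 = 0.0644 s = 64.3532 ms
Processing delay = 2.1 ms
Total one-way latency = 66.4532 ms


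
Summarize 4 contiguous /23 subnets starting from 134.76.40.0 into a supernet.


Original prefix: /23
Number of subnets: 4 = 2^2
New prefix = 23 - 2 = 21
Supernet: 134.76.40.0/21


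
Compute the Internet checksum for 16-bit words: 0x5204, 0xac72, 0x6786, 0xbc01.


Sum all words (with carry folding):
+ 0x5204 = 0x5204
+ 0xac72 = 0xfe76
+ 0x6786 = 0x65fd
+ 0xbc01 = 0x21ff
One's complement: ~0x21ff
Checksum = 0xde00


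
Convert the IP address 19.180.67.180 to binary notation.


19 = 00010011
180 = 10110100
67 = 01000011
180 = 10110100
Binary: 00010011.10110100.01000011.10110100


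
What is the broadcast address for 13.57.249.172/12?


Network: 13.48.0.0/12
Host bits = 20
Set all host bits to 1:
Broadcast: 13.63.255.255


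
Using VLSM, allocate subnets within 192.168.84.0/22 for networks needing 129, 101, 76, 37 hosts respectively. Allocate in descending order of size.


129 hosts -> /24 (254 usable): 192.168.84.0/24
101 hosts -> /25 (126 usable): 192.168.85.0/25
76 hosts -> /25 (126 usable): 192.168.85.128/25
37 hosts -> /26 (62 usable): 192.168.86.0/26
Allocation: 192.168.84.0/24 (129 hosts, 254 usable); 192.168.85.0/25 (101 hosts, 126 usable); 192.168.85.128/25 (76 hosts, 126 usable); 192.168.86.0/26 (37 hosts, 62 usable)


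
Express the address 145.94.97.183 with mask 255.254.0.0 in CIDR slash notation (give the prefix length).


Binary: 11111111.11111110.00000000.00000000
Count leading 1s
Prefix: /15


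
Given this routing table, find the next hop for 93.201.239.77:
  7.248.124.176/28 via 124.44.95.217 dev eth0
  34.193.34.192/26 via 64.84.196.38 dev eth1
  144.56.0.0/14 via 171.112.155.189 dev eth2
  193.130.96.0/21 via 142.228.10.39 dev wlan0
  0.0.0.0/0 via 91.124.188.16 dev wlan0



Longest prefix match for 93.201.239.77:
  /28 7.248.124.176: no
  /26 34.193.34.192: no
  /14 144.56.0.0: no
  /21 193.130.96.0: no
  /0 0.0.0.0: MATCH
Selected: next-hop 91.124.188.16 via wlan0 (matched /0)


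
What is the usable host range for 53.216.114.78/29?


Network: 53.216.114.72
Broadcast: 53.216.114.79
First usable = network + 1
Last usable = broadcast - 1
Range: 53.216.114.73 to 53.216.114.78


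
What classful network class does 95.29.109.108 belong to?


First octet: 95
Binary: 01011111
0xxxxxxx -> Class A (1-126)
Class A, default mask 255.0.0.0 (/8)


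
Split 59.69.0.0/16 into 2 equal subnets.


New prefix = 16 + 1 = 17
Each subnet has 32768 addresses
  59.69.0.0/17
  59.69.128.0/17
Subnets: 59.69.0.0/17, 59.69.128.0/17


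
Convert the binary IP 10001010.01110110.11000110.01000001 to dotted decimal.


10001010 = 138
01110110 = 118
11000110 = 198
01000001 = 65
IP: 138.118.198.65


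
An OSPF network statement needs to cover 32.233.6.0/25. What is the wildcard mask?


Subnet mask: 255.255.255.128
Wildcard = 255.255.255.255 - subnet mask
255 - 255 = 0
255 - 255 = 0
255 - 255 = 0
255 - 128 = 127
Wildcard: 0.0.0.127


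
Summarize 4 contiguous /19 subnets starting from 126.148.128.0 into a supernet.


Original prefix: /19
Number of subnets: 4 = 2^2
New prefix = 19 - 2 = 17
Supernet: 126.148.128.0/17


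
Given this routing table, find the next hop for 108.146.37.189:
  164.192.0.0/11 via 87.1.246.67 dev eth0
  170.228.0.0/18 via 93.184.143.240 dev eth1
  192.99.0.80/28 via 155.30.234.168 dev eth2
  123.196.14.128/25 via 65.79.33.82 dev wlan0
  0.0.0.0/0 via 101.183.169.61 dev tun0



Longest prefix match for 108.146.37.189:
  /11 164.192.0.0: no
  /18 170.228.0.0: no
  /28 192.99.0.80: no
  /25 123.196.14.128: no
  /0 0.0.0.0: MATCH
Selected: next-hop 101.183.169.61 via tun0 (matched /0)


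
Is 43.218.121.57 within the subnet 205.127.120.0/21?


Subnet network: 205.127.120.0
Test IP AND mask: 43.218.120.0
No, 43.218.121.57 is not in 205.127.120.0/21


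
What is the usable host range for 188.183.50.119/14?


Network: 188.180.0.0
Broadcast: 188.183.255.255
First usable = network + 1
Last usable = broadcast - 1
Range: 188.180.0.1 to 188.183.255.254


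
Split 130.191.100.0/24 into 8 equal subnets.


New prefix = 24 + 3 = 27
Each subnet has 32 addresses
  130.191.100.0/27
  130.191.100.32/27
  130.191.100.64/27
  130.191.100.96/27
  130.191.100.128/27
  130.191.100.160/27
  130.191.100.192/27
  130.191.100.224/27
Subnets: 130.191.100.0/27, 130.191.100.32/27, 130.191.100.64/27, 130.191.100.96/27, 130.191.100.128/27, 130.191.100.160/27, 130.191.100.192/27, 130.191.100.224/27


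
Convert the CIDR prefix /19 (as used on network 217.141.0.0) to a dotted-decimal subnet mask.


/19 means 19 network bits, 13 host bits
Binary: 11111111111111111110000000000000
Mask: 255.255.224.0


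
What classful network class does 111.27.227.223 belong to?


First octet: 111
Binary: 01101111
0xxxxxxx -> Class A (1-126)
Class A, default mask 255.0.0.0 (/8)


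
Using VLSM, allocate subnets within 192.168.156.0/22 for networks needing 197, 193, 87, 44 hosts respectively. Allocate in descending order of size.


197 hosts -> /24 (254 usable): 192.168.156.0/24
193 hosts -> /24 (254 usable): 192.168.157.0/24
87 hosts -> /25 (126 usable): 192.168.158.0/25
44 hosts -> /26 (62 usable): 192.168.158.128/26
Allocation: 192.168.156.0/24 (197 hosts, 254 usable); 192.168.157.0/24 (193 hosts, 254 usable); 192.168.158.0/25 (87 hosts, 126 usable); 192.168.158.128/26 (44 hosts, 62 usable)


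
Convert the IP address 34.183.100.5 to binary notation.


34 = 00100010
183 = 10110111
100 = 01100100
5 = 00000101
Binary: 00100010.10110111.01100100.00000101


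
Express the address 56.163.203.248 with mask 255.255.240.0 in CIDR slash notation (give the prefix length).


Binary: 11111111.11111111.11110000.00000000
Count leading 1s
Prefix: /20


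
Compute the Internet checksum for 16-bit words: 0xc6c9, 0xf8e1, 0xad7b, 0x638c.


Sum all words (with carry folding):
+ 0xc6c9 = 0xc6c9
+ 0xf8e1 = 0xbfab
+ 0xad7b = 0x6d27
+ 0x638c = 0xd0b3
One's complement: ~0xd0b3
Checksum = 0x2f4c


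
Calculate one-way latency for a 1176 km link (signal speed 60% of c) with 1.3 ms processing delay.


Speed = 0.6 * 3e5 km/s = 180000 km/s
Propagation delay = 1176 / 180000 = 0.0065 s = 6.5333 ms
Processing delay = 1.3 ms
Total one-way latency = 7.8333 ms


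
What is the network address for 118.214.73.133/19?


IP:   01110110.11010110.01001001.10000101
Mask: 11111111.11111111.11100000.00000000
AND operation:
Net:  01110110.11010110.01000000.00000000
Network: 118.214.64.0/19


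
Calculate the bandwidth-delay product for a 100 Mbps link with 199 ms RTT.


BDP = bandwidth * RTT
= 100 Mbps * 199 ms
= 100 * 1e6 * 199 / 1000 bits
= 19900000 bits
= 2487500 bytes
= 2429.1992 KB
BDP = 19900000 bits (2487500 bytes)


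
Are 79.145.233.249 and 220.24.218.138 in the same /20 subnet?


Mask: 255.255.240.0
79.145.233.249 AND mask = 79.145.224.0
220.24.218.138 AND mask = 220.24.208.0
No, different subnets (79.145.224.0 vs 220.24.208.0)


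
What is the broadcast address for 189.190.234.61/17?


Network: 189.190.128.0/17
Host bits = 15
Set all host bits to 1:
Broadcast: 189.190.255.255


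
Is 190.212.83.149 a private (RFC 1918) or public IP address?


RFC 1918 private ranges:
  10.0.0.0/8 (10.0.0.0 - 10.255.255.255)
  172.16.0.0/12 (172.16.0.0 - 172.31.255.255)
  192.168.0.0/16 (192.168.0.0 - 192.168.255.255)
Public (not in any RFC 1918 range)


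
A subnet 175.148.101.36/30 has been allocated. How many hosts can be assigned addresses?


Host bits = 32 - 30 = 2
Total addresses = 2^2 = 4
Usable = total - 2 (network and broadcast)
Usable hosts: 2


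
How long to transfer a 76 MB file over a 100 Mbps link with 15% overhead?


Effective throughput = 100 * (1 - 15/100) = 85 Mbps
File size in Mb = 76 * 8 = 608 Mb
Time = 608 / 85
Time = 7.1529 seconds


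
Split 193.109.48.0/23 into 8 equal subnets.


New prefix = 23 + 3 = 26
Each subnet has 64 addresses
  193.109.48.0/26
  193.109.48.64/26
  193.109.48.128/26
  193.109.48.192/26
  193.109.49.0/26
  193.109.49.64/26
  193.109.49.128/26
  193.109.49.192/26
Subnets: 193.109.48.0/26, 193.109.48.64/26, 193.109.48.128/26, 193.109.48.192/26, 193.109.49.0/26, 193.109.49.64/26, 193.109.49.128/26, 193.109.49.192/26


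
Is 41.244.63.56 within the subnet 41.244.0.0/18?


Subnet network: 41.244.0.0
Test IP AND mask: 41.244.0.0
Yes, 41.244.63.56 is in 41.244.0.0/18


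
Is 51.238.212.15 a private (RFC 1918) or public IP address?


RFC 1918 private ranges:
  10.0.0.0/8 (10.0.0.0 - 10.255.255.255)
  172.16.0.0/12 (172.16.0.0 - 172.31.255.255)
  192.168.0.0/16 (192.168.0.0 - 192.168.255.255)
Public (not in any RFC 1918 range)


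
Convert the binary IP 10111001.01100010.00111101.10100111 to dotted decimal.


10111001 = 185
01100010 = 98
00111101 = 61
10100111 = 167
IP: 185.98.61.167


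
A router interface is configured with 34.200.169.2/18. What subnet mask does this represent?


/18 means 18 network bits, 14 host bits
Binary: 11111111111111111100000000000000
Mask: 255.255.192.0


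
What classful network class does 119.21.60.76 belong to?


First octet: 119
Binary: 01110111
0xxxxxxx -> Class A (1-126)
Class A, default mask 255.0.0.0 (/8)


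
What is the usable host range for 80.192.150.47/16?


Network: 80.192.0.0
Broadcast: 80.192.255.255
First usable = network + 1
Last usable = broadcast - 1
Range: 80.192.0.1 to 80.192.255.254


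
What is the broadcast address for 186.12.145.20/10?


Network: 186.0.0.0/10
Host bits = 22
Set all host bits to 1:
Broadcast: 186.63.255.255


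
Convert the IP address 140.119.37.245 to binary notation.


140 = 10001100
119 = 01110111
37 = 00100101
245 = 11110101
Binary: 10001100.01110111.00100101.11110101


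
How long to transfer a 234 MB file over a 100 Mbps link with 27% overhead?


Effective throughput = 100 * (1 - 27/100) = 73 Mbps
File size in Mb = 234 * 8 = 1872 Mb
Time = 1872 / 73
Time = 25.6438 seconds


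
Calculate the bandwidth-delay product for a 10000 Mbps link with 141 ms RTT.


BDP = bandwidth * RTT
= 10000 Mbps * 141 ms
= 10000 * 1e6 * 141 / 1000 bits
= 1410000000 bits
= 176250000 bytes
= 172119.1406 KB
BDP = 1410000000 bits (176250000 bytes)


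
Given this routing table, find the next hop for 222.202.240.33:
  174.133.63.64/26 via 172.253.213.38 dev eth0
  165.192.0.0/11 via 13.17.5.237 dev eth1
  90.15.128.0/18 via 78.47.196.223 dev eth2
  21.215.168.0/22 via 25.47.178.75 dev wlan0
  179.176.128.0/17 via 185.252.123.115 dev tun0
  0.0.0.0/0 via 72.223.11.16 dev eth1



Longest prefix match for 222.202.240.33:
  /26 174.133.63.64: no
  /11 165.192.0.0: no
  /18 90.15.128.0: no
  /22 21.215.168.0: no
  /17 179.176.128.0: no
  /0 0.0.0.0: MATCH
Selected: next-hop 72.223.11.16 via eth1 (matched /0)


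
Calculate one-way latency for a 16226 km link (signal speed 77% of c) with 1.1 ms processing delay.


Speed = 0.77 * 3e5 km/s = 231000 km/s
Propagation delay = 16226 / 231000 = 0.0702 s = 70.2424 ms
Processing delay = 1.1 ms
Total one-way latency = 71.3424 ms


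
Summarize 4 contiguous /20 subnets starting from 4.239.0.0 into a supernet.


Original prefix: /20
Number of subnets: 4 = 2^2
New prefix = 20 - 2 = 18
Supernet: 4.239.0.0/18


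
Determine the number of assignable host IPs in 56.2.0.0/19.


Host bits = 32 - 19 = 13
Total addresses = 2^13 = 8192
Usable = total - 2 (network and broadcast)
Usable hosts: 8190


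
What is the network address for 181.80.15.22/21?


IP:   10110101.01010000.00001111.00010110
Mask: 11111111.11111111.11111000.00000000
AND operation:
Net:  10110101.01010000.00001000.00000000
Network: 181.80.8.0/21


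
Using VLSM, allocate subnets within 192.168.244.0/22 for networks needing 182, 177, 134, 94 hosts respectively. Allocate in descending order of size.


182 hosts -> /24 (254 usable): 192.168.244.0/24
177 hosts -> /24 (254 usable): 192.168.245.0/24
134 hosts -> /24 (254 usable): 192.168.246.0/24
94 hosts -> /25 (126 usable): 192.168.247.0/25
Allocation: 192.168.244.0/24 (182 hosts, 254 usable); 192.168.245.0/24 (177 hosts, 254 usable); 192.168.246.0/24 (134 hosts, 254 usable); 192.168.247.0/25 (94 hosts, 126 usable)


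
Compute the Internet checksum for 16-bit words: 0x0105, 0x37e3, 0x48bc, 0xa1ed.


Sum all words (with carry folding):
+ 0x0105 = 0x0105
+ 0x37e3 = 0x38e8
+ 0x48bc = 0x81a4
+ 0xa1ed = 0x2392
One's complement: ~0x2392
Checksum = 0xdc6d


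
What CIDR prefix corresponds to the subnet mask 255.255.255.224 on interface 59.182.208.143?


Binary: 11111111.11111111.11111111.11100000
Count leading 1s
Prefix: /27


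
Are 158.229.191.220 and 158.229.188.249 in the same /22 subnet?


Mask: 255.255.252.0
158.229.191.220 AND mask = 158.229.188.0
158.229.188.249 AND mask = 158.229.188.0
Yes, same subnet (158.229.188.0)


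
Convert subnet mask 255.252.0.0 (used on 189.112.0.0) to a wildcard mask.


Subnet mask: 255.252.0.0
Wildcard = 255.255.255.255 - subnet mask
255 - 255 = 0
255 - 252 = 3
255 - 0 = 255
255 - 0 = 255
Wildcard: 0.3.255.255


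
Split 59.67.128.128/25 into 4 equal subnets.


New prefix = 25 + 2 = 27
Each subnet has 32 addresses
  59.67.128.128/27
  59.67.128.160/27
  59.67.128.192/27
  59.67.128.224/27
Subnets: 59.67.128.128/27, 59.67.128.160/27, 59.67.128.192/27, 59.67.128.224/27


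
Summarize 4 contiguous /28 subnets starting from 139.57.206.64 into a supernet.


Original prefix: /28
Number of subnets: 4 = 2^2
New prefix = 28 - 2 = 26
Supernet: 139.57.206.64/26


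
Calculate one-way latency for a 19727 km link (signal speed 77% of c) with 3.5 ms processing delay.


Speed = 0.77 * 3e5 km/s = 231000 km/s
Propagation delay = 19727 / 231000 = 0.0854 s = 85.3983 ms
Processing delay = 3.5 ms
Total one-way latency = 88.8983 ms


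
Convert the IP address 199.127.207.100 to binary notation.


199 = 11000111
127 = 01111111
207 = 11001111
100 = 01100100
Binary: 11000111.01111111.11001111.01100100


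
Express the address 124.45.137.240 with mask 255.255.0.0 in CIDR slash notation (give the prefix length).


Binary: 11111111.11111111.00000000.00000000
Count leading 1s
Prefix: /16


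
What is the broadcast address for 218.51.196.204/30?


Network: 218.51.196.204/30
Host bits = 2
Set all host bits to 1:
Broadcast: 218.51.196.207


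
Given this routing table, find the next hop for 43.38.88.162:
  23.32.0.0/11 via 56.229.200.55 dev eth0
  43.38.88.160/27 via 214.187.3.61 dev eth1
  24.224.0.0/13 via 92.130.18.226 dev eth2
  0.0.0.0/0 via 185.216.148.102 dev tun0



Longest prefix match for 43.38.88.162:
  /11 23.32.0.0: no
  /27 43.38.88.160: MATCH
  /13 24.224.0.0: no
  /0 0.0.0.0: MATCH
Selected: next-hop 214.187.3.61 via eth1 (matched /27)


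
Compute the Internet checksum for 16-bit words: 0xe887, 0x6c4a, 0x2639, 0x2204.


Sum all words (with carry folding):
+ 0xe887 = 0xe887
+ 0x6c4a = 0x54d2
+ 0x2639 = 0x7b0b
+ 0x2204 = 0x9d0f
One's complement: ~0x9d0f
Checksum = 0x62f0


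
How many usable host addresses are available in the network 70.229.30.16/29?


Host bits = 32 - 29 = 3
Total addresses = 2^3 = 8
Usable = total - 2 (network and broadcast)
Usable hosts: 6


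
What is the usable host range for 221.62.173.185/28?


Network: 221.62.173.176
Broadcast: 221.62.173.191
First usable = network + 1
Last usable = broadcast - 1
Range: 221.62.173.177 to 221.62.173.190


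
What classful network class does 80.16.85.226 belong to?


First octet: 80
Binary: 01010000
0xxxxxxx -> Class A (1-126)
Class A, default mask 255.0.0.0 (/8)


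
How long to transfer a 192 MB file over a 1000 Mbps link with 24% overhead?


Effective throughput = 1000 * (1 - 24/100) = 760 Mbps
File size in Mb = 192 * 8 = 1536 Mb
Time = 1536 / 760
Time = 2.0211 seconds


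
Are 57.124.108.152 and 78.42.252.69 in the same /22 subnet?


Mask: 255.255.252.0
57.124.108.152 AND mask = 57.124.108.0
78.42.252.69 AND mask = 78.42.252.0
No, different subnets (57.124.108.0 vs 78.42.252.0)


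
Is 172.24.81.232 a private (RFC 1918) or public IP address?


RFC 1918 private ranges:
  10.0.0.0/8 (10.0.0.0 - 10.255.255.255)
  172.16.0.0/12 (172.16.0.0 - 172.31.255.255)
  192.168.0.0/16 (192.168.0.0 - 192.168.255.255)
Private (in 172.16.0.0/12)


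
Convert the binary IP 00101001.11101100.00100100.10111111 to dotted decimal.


00101001 = 41
11101100 = 236
00100100 = 36
10111111 = 191
IP: 41.236.36.191


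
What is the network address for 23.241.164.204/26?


IP:   00010111.11110001.10100100.11001100
Mask: 11111111.11111111.11111111.11000000
AND operation:
Net:  00010111.11110001.10100100.11000000
Network: 23.241.164.192/26


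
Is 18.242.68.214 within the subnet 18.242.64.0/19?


Subnet network: 18.242.64.0
Test IP AND mask: 18.242.64.0
Yes, 18.242.68.214 is in 18.242.64.0/19


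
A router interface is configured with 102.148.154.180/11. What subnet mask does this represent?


/11 means 11 network bits, 21 host bits
Binary: 11111111111000000000000000000000
Mask: 255.224.0.0


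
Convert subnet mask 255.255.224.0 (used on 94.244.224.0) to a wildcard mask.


Subnet mask: 255.255.224.0
Wildcard = 255.255.255.255 - subnet mask
255 - 255 = 0
255 - 255 = 0
255 - 224 = 31
255 - 0 = 255
Wildcard: 0.0.31.255


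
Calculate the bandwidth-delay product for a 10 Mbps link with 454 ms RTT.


BDP = bandwidth * RTT
= 10 Mbps * 454 ms
= 10 * 1e6 * 454 / 1000 bits
= 4540000 bits
= 567500 bytes
= 554.1992 KB
BDP = 4540000 bits (567500 bytes)


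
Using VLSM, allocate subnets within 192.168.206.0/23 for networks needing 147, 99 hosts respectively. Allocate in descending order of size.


147 hosts -> /24 (254 usable): 192.168.206.0/24
99 hosts -> /25 (126 usable): 192.168.207.0/25
Allocation: 192.168.206.0/24 (147 hosts, 254 usable); 192.168.207.0/25 (99 hosts, 126 usable)


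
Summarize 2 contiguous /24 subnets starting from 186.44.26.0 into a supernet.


Original prefix: /24
Number of subnets: 2 = 2^1
New prefix = 24 - 1 = 23
Supernet: 186.44.26.0/23


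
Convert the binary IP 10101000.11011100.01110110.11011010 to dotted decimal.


10101000 = 168
11011100 = 220
01110110 = 118
11011010 = 218
IP: 168.220.118.218


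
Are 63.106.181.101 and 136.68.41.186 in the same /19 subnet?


Mask: 255.255.224.0
63.106.181.101 AND mask = 63.106.160.0
136.68.41.186 AND mask = 136.68.32.0
No, different subnets (63.106.160.0 vs 136.68.32.0)


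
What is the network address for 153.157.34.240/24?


IP:   10011001.10011101.00100010.11110000
Mask: 11111111.11111111.11111111.00000000
AND operation:
Net:  10011001.10011101.00100010.00000000
Network: 153.157.34.0/24


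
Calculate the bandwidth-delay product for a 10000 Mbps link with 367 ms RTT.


BDP = bandwidth * RTT
= 10000 Mbps * 367 ms
= 10000 * 1e6 * 367 / 1000 bits
= 3670000000 bits
= 458750000 bytes
= 447998.0469 KB
BDP = 3670000000 bits (458750000 bytes)


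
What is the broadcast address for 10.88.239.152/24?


Network: 10.88.239.0/24
Host bits = 8
Set all host bits to 1:
Broadcast: 10.88.239.255


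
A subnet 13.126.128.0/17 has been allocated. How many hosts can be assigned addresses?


Host bits = 32 - 17 = 15
Total addresses = 2^15 = 32768
Usable = total - 2 (network and broadcast)
Usable hosts: 32766


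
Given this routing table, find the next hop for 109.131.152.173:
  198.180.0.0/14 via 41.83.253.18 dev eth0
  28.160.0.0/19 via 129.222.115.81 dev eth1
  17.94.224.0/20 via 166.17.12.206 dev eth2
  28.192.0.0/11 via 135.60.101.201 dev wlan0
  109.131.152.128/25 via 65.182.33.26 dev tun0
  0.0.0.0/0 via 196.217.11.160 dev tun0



Longest prefix match for 109.131.152.173:
  /14 198.180.0.0: no
  /19 28.160.0.0: no
  /20 17.94.224.0: no
  /11 28.192.0.0: no
  /25 109.131.152.128: MATCH
  /0 0.0.0.0: MATCH
Selected: next-hop 65.182.33.26 via tun0 (matched /25)


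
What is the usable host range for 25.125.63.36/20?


Network: 25.125.48.0
Broadcast: 25.125.63.255
First usable = network + 1
Last usable = broadcast - 1
Range: 25.125.48.1 to 25.125.63.254


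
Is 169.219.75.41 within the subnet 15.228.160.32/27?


Subnet network: 15.228.160.32
Test IP AND mask: 169.219.75.32
No, 169.219.75.41 is not in 15.228.160.32/27


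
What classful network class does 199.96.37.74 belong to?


First octet: 199
Binary: 11000111
110xxxxx -> Class C (192-223)
Class C, default mask 255.255.255.0 (/24)


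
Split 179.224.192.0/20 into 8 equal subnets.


New prefix = 20 + 3 = 23
Each subnet has 512 addresses
  179.224.192.0/23
  179.224.194.0/23
  179.224.196.0/23
  179.224.198.0/23
  179.224.200.0/23
  179.224.202.0/23
  179.224.204.0/23
  179.224.206.0/23
Subnets: 179.224.192.0/23, 179.224.194.0/23, 179.224.196.0/23, 179.224.198.0/23, 179.224.200.0/23, 179.224.202.0/23, 179.224.204.0/23, 179.224.206.0/23


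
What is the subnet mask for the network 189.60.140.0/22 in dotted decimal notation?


/22 means 22 network bits, 10 host bits
Binary: 11111111111111111111110000000000
Mask: 255.255.252.0


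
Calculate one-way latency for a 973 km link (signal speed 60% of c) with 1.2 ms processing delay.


Speed = 0.6 * 3e5 km/s = 180000 km/s
Propagation delay = 973 / 180000 = 0.0054 s = 5.4056 ms
Processing delay = 1.2 ms
Total one-way latency = 6.6056 ms


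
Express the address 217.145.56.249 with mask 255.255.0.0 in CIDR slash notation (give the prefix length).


Binary: 11111111.11111111.00000000.00000000
Count leading 1s
Prefix: /16


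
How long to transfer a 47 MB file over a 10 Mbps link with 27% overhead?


Effective throughput = 10 * (1 - 27/100) = 7.3 Mbps
File size in Mb = 47 * 8 = 376 Mb
Time = 376 / 7.3
Time = 51.5068 seconds


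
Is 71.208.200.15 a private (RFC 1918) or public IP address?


RFC 1918 private ranges:
  10.0.0.0/8 (10.0.0.0 - 10.255.255.255)
  172.16.0.0/12 (172.16.0.0 - 172.31.255.255)
  192.168.0.0/16 (192.168.0.0 - 192.168.255.255)
Public (not in any RFC 1918 range)


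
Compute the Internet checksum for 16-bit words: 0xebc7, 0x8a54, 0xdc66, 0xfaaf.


Sum all words (with carry folding):
+ 0xebc7 = 0xebc7
+ 0x8a54 = 0x761c
+ 0xdc66 = 0x5283
+ 0xfaaf = 0x4d33
One's complement: ~0x4d33
Checksum = 0xb2cc


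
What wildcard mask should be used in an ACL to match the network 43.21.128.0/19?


Subnet mask: 255.255.224.0
Wildcard = 255.255.255.255 - subnet mask
255 - 255 = 0
255 - 255 = 0
255 - 224 = 31
255 - 0 = 255
Wildcard: 0.0.31.255


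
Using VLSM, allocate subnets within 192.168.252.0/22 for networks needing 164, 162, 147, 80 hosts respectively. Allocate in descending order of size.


164 hosts -> /24 (254 usable): 192.168.252.0/24
162 hosts -> /24 (254 usable): 192.168.253.0/24
147 hosts -> /24 (254 usable): 192.168.254.0/24
80 hosts -> /25 (126 usable): 192.168.255.0/25
Allocation: 192.168.252.0/24 (164 hosts, 254 usable); 192.168.253.0/24 (162 hosts, 254 usable); 192.168.254.0/24 (147 hosts, 254 usable); 192.168.255.0/25 (80 hosts, 126 usable)


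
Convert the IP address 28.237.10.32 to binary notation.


28 = 00011100
237 = 11101101
10 = 00001010
32 = 00100000
Binary: 00011100.11101101.00001010.00100000


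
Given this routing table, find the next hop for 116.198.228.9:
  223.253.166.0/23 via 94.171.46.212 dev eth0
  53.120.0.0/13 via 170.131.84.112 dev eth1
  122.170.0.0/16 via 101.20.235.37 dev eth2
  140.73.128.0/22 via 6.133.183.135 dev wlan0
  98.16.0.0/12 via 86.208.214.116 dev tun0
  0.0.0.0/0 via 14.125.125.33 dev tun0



Longest prefix match for 116.198.228.9:
  /23 223.253.166.0: no
  /13 53.120.0.0: no
  /16 122.170.0.0: no
  /22 140.73.128.0: no
  /12 98.16.0.0: no
  /0 0.0.0.0: MATCH
Selected: next-hop 14.125.125.33 via tun0 (matched /0)


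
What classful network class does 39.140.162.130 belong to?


First octet: 39
Binary: 00100111
0xxxxxxx -> Class A (1-126)
Class A, default mask 255.0.0.0 (/8)


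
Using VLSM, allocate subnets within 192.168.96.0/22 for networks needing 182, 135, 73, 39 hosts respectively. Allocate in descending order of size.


182 hosts -> /24 (254 usable): 192.168.96.0/24
135 hosts -> /24 (254 usable): 192.168.97.0/24
73 hosts -> /25 (126 usable): 192.168.98.0/25
39 hosts -> /26 (62 usable): 192.168.98.128/26
Allocation: 192.168.96.0/24 (182 hosts, 254 usable); 192.168.97.0/24 (135 hosts, 254 usable); 192.168.98.0/25 (73 hosts, 126 usable); 192.168.98.128/26 (39 hosts, 62 usable)


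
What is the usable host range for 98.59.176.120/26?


Network: 98.59.176.64
Broadcast: 98.59.176.127
First usable = network + 1
Last usable = broadcast - 1
Range: 98.59.176.65 to 98.59.176.126


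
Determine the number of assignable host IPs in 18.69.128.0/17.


Host bits = 32 - 17 = 15
Total addresses = 2^15 = 32768
Usable = total - 2 (network and broadcast)
Usable hosts: 32766


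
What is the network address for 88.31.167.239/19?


IP:   01011000.00011111.10100111.11101111
Mask: 11111111.11111111.11100000.00000000
AND operation:
Net:  01011000.00011111.10100000.00000000
Network: 88.31.160.0/19


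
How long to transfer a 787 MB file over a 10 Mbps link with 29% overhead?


Effective throughput = 10 * (1 - 29/100) = 7.1 Mbps
File size in Mb = 787 * 8 = 6296 Mb
Time = 6296 / 7.1
Time = 886.7606 seconds


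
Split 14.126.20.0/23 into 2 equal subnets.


New prefix = 23 + 1 = 24
Each subnet has 256 addresses
  14.126.20.0/24
  14.126.21.0/24
Subnets: 14.126.20.0/24, 14.126.21.0/24


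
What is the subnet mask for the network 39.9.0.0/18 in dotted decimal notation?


/18 means 18 network bits, 14 host bits
Binary: 11111111111111111100000000000000
Mask: 255.255.192.0


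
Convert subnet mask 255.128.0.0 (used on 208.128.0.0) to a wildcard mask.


Subnet mask: 255.128.0.0
Wildcard = 255.255.255.255 - subnet mask
255 - 255 = 0
255 - 128 = 127
255 - 0 = 255
255 - 0 = 255
Wildcard: 0.127.255.255


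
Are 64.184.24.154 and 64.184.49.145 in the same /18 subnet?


Mask: 255.255.192.0
64.184.24.154 AND mask = 64.184.0.0
64.184.49.145 AND mask = 64.184.0.0
Yes, same subnet (64.184.0.0)


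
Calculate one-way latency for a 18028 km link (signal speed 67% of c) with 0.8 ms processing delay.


Speed = 0.67 * 3e5 km/s = 201000 km/s
Propagation delay = 18028 / 201000 = 0.0897 s = 89.6915 ms
Processing delay = 0.8 ms
Total one-way latency = 90.4915 ms


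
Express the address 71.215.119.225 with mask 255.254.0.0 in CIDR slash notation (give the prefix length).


Binary: 11111111.11111110.00000000.00000000
Count leading 1s
Prefix: /15


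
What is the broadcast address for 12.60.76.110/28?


Network: 12.60.76.96/28
Host bits = 4
Set all host bits to 1:
Broadcast: 12.60.76.111


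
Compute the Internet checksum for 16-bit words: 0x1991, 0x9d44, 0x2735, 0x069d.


Sum all words (with carry folding):
+ 0x1991 = 0x1991
+ 0x9d44 = 0xb6d5
+ 0x2735 = 0xde0a
+ 0x069d = 0xe4a7
One's complement: ~0xe4a7
Checksum = 0x1b58


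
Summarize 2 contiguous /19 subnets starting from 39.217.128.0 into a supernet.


Original prefix: /19
Number of subnets: 2 = 2^1
New prefix = 19 - 1 = 18
Supernet: 39.217.128.0/18


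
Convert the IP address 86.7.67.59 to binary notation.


86 = 01010110
7 = 00000111
67 = 01000011
59 = 00111011
Binary: 01010110.00000111.01000011.00111011


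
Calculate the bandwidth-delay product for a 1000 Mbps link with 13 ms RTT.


BDP = bandwidth * RTT
= 1000 Mbps * 13 ms
= 1000 * 1e6 * 13 / 1000 bits
= 13000000 bits
= 1625000 bytes
= 1586.9141 KB
BDP = 13000000 bits (1625000 bytes)


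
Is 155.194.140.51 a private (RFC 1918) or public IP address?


RFC 1918 private ranges:
  10.0.0.0/8 (10.0.0.0 - 10.255.255.255)
  172.16.0.0/12 (172.16.0.0 - 172.31.255.255)
  192.168.0.0/16 (192.168.0.0 - 192.168.255.255)
Public (not in any RFC 1918 range)


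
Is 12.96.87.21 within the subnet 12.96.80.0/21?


Subnet network: 12.96.80.0
Test IP AND mask: 12.96.80.0
Yes, 12.96.87.21 is in 12.96.80.0/21


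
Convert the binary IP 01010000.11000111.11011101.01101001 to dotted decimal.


01010000 = 80
11000111 = 199
11011101 = 221
01101001 = 105
IP: 80.199.221.105


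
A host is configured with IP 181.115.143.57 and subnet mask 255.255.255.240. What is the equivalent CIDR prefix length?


Binary: 11111111.11111111.11111111.11110000
Count leading 1s
Prefix: /28


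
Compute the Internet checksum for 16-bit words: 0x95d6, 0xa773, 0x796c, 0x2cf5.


Sum all words (with carry folding):
+ 0x95d6 = 0x95d6
+ 0xa773 = 0x3d4a
+ 0x796c = 0xb6b6
+ 0x2cf5 = 0xe3ab
One's complement: ~0xe3ab
Checksum = 0x1c54


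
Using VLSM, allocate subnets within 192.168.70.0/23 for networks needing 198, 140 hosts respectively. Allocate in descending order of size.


198 hosts -> /24 (254 usable): 192.168.70.0/24
140 hosts -> /24 (254 usable): 192.168.71.0/24
Allocation: 192.168.70.0/24 (198 hosts, 254 usable); 192.168.71.0/24 (140 hosts, 254 usable)
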